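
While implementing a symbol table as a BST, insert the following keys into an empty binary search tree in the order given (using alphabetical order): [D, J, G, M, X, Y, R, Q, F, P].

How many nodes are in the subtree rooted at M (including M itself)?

Insert D: tree is empty, so D becomes the root.
Insert J: J > D → go right. Place as right child of D.
Insert G: G > D → go right; G < J → go left. Place as left child of J.
Insert M: M > D → go right; M > J → go right. Place as right child of J.
Insert X: X > D → go right; X > J → go right; X > M → go right. Place as right child of M.
Insert Y: Y > D → go right; Y > J → go right; Y > M → go right; Y > X → go right. Place as right child of X.
Insert R: R > D → go right; R > J → go right; R > M → go right; R < X → go left. Place as left child of X.
Insert Q: Q > D → go right; Q > J → go right; Q > M → go right; Q < X → go left; Q < R → go left. Place as left child of R.
Insert F: F > D → go right; F < J → go left; F < G → go left. Place as left child of G.
Insert P: P > D → go right; P > J → go right; P > M → go right; P < X → go left; P < R → go left; P < Q → go left. Place as left child of Q.

Subtree rooted at M contains: M, X, R, Q, P, Y — 6 nodes.

6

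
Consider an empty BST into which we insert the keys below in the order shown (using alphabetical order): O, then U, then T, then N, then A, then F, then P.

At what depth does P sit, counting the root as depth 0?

O: root
U: right child of O (depth 1)
T: left child of U (depth 2)
N: left child of O (depth 1)
A: left child of N (depth 2)
F: right child of A (depth 3)
P: left child of T (depth 3)

Path to P: O → U → T → P, which is 3 edges.

3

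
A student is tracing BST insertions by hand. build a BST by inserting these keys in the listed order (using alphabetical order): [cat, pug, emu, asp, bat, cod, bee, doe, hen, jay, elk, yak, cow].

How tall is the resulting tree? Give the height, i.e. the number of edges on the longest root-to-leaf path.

cat: root
pug: right child of cat (depth 1)
emu: left child of pug (depth 2)
asp: left child of cat (depth 1)
bat: right child of asp (depth 2)
cod: left child of emu (depth 3)
bee: right child of bat (depth 3)
doe: right child of cod (depth 4)
hen: right child of emu (depth 3)
jay: right child of hen (depth 4)
elk: right child of doe (depth 5)
yak: right child of pug (depth 2)
cow: left child of doe (depth 5)

The deepest node is elk at depth 5.

5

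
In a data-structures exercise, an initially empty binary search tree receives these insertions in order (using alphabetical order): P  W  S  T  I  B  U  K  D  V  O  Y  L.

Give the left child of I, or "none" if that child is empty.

B

Insert P: tree is empty, so P becomes the root.
Insert W: W > P → go right. Place as right child of P.
Insert S: S > P → go right; S < W → go left. Place as left child of W.
Insert T: T > P → go right; T < W → go left; T > S → go right. Place as right child of S.
Insert I: I < P → go left. Place as left child of P.
Insert B: B < P → go left; B < I → go left. Place as left child of I.
Insert U: U > P → go right; U < W → go left; U > S → go right; U > T → go right. Place as right child of T.
Insert K: K < P → go left; K > I → go right. Place as right child of I.
Insert D: D < P → go left; D < I → go left; D > B → go right. Place as right child of B.
Insert V: V > P → go right; V < W → go left; V > S → go right; V > T → go right; V > U → go right. Place as right child of U.
Insert O: O < P → go left; O > I → go right; O > K → go right. Place as right child of K.
Insert Y: Y > P → go right; Y > W → go right. Place as right child of W.
Insert L: L < P → go left; L > I → go right; L > K → go right; L < O → go left. Place as left child of O.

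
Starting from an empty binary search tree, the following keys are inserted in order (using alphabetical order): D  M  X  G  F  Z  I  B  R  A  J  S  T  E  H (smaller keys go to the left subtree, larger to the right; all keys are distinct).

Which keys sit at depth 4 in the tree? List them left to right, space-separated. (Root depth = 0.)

Insert D: tree is empty, so D becomes the root.
Insert M: M > D → go right. Place as right child of D.
Insert X: X > D → go right; X > M → go right. Place as right child of M.
Insert G: G > D → go right; G < M → go left. Place as left child of M.
Insert F: F > D → go right; F < M → go left; F < G → go left. Place as left child of G.
Insert Z: Z > D → go right; Z > M → go right; Z > X → go right. Place as right child of X.
Insert I: I > D → go right; I < M → go left; I > G → go right. Place as right child of G.
Insert B: B < D → go left. Place as left child of D.
Insert R: R > D → go right; R > M → go right; R < X → go left. Place as left child of X.
Insert A: A < D → go left; A < B → go left. Place as left child of B.
Insert J: J > D → go right; J < M → go left; J > G → go right; J > I → go right. Place as right child of I.
Insert S: S > D → go right; S > M → go right; S < X → go left; S > R → go right. Place as right child of R.
Insert T: T > D → go right; T > M → go right; T < X → go left; T > R → go right; T > S → go right. Place as right child of S.
Insert E: E > D → go right; E < M → go left; E < G → go left; E < F → go left. Place as left child of F.
Insert H: H > D → go right; H < M → go left; H > G → go right; H < I → go left. Place as left child of I.

E H J S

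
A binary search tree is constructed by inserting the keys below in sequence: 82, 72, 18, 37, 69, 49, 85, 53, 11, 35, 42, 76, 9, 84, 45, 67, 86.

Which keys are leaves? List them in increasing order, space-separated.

Insert 82: tree is empty, so 82 becomes the root.
Insert 72: 72 < 82 → go left. Place as left child of 82.
Insert 18: 18 < 82 → go left; 18 < 72 → go left. Place as left child of 72.
Insert 37: 37 < 82 → go left; 37 < 72 → go left; 37 > 18 → go right. Place as right child of 18.
Insert 69: 69 < 82 → go left; 69 < 72 → go left; 69 > 18 → go right; 69 > 37 → go right. Place as right child of 37.
Insert 49: 49 < 82 → go left; 49 < 72 → go left; 49 > 18 → go right; 49 > 37 → go right; 49 < 69 → go left. Place as left child of 69.
Insert 85: 85 > 82 → go right. Place as right child of 82.
Insert 53: 53 < 82 → go left; 53 < 72 → go left; 53 > 18 → go right; 53 > 37 → go right; 53 < 69 → go left; 53 > 49 → go right. Place as right child of 49.
Insert 11: 11 < 82 → go left; 11 < 72 → go left; 11 < 18 → go left. Place as left child of 18.
Insert 35: 35 < 82 → go left; 35 < 72 → go left; 35 > 18 → go right; 35 < 37 → go left. Place as left child of 37.
Insert 42: 42 < 82 → go left; 42 < 72 → go left; 42 > 18 → go right; 42 > 37 → go right; 42 < 69 → go left; 42 < 49 → go left. Place as left child of 49.
Insert 76: 76 < 82 → go left; 76 > 72 → go right. Place as right child of 72.
Insert 9: 9 < 82 → go left; 9 < 72 → go left; 9 < 18 → go left; 9 < 11 → go left. Place as left child of 11.
Insert 84: 84 > 82 → go right; 84 < 85 → go left. Place as left child of 85.
Insert 45: 45 < 82 → go left; 45 < 72 → go left; 45 > 18 → go right; 45 > 37 → go right; 45 < 69 → go left; 45 < 49 → go left; 45 > 42 → go right. Place as right child of 42.
Insert 67: 67 < 82 → go left; 67 < 72 → go left; 67 > 18 → go right; 67 > 37 → go right; 67 < 69 → go left; 67 > 49 → go right; 67 > 53 → go right. Place as right child of 53.
Insert 86: 86 > 82 → go right; 86 > 85 → go right. Place as right child of 85.

9 35 45 67 76 84 86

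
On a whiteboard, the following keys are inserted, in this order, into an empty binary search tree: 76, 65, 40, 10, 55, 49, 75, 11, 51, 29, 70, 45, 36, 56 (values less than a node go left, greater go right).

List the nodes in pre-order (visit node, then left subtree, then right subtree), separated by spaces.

76 65 40 10 11 29 36 55 49 45 51 56 75 70

76: root
65: left child of 76 (depth 1)
40: left child of 65 (depth 2)
10: left child of 40 (depth 3)
55: right child of 40 (depth 3)
49: left child of 55 (depth 4)
75: right child of 65 (depth 2)
11: right child of 10 (depth 4)
51: right child of 49 (depth 5)
29: right child of 11 (depth 5)
70: left child of 75 (depth 3)
45: left child of 49 (depth 5)
36: right child of 29 (depth 6)
56: right child of 55 (depth 4)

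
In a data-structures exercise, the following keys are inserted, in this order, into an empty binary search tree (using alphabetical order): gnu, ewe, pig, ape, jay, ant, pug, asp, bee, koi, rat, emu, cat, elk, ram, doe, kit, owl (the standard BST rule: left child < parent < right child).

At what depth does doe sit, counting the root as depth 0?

Insert gnu: tree is empty, so gnu becomes the root.
Insert ewe: ewe < gnu → go left. Place as left child of gnu.
Insert pig: pig > gnu → go right. Place as right child of gnu.
Insert ape: ape < gnu → go left; ape < ewe → go left. Place as left child of ewe.
Insert jay: jay > gnu → go right; jay < pig → go left. Place as left child of pig.
Insert ant: ant < gnu → go left; ant < ewe → go left; ant < ape → go left. Place as left child of ape.
Insert pug: pug > gnu → go right; pug > pig → go right. Place as right child of pig.
Insert asp: asp < gnu → go left; asp < ewe → go left; asp > ape → go right. Place as right child of ape.
Insert bee: bee < gnu → go left; bee < ewe → go left; bee > ape → go right; bee > asp → go right. Place as right child of asp.
Insert koi: koi > gnu → go right; koi < pig → go left; koi > jay → go right. Place as right child of jay.
Insert rat: rat > gnu → go right; rat > pig → go right; rat > pug → go right. Place as right child of pug.
Insert emu: emu < gnu → go left; emu < ewe → go left; emu > ape → go right; emu > asp → go right; emu > bee → go right. Place as right child of bee.
Insert cat: cat < gnu → go left; cat < ewe → go left; cat > ape → go right; cat > asp → go right; cat > bee → go right; cat < emu → go left. Place as left child of emu.
Insert elk: elk < gnu → go left; elk < ewe → go left; elk > ape → go right; elk > asp → go right; elk > bee → go right; elk < emu → go left; elk > cat → go right. Place as right child of cat.
Insert ram: ram > gnu → go right; ram > pig → go right; ram > pug → go right; ram < rat → go left. Place as left child of rat.
Insert doe: doe < gnu → go left; doe < ewe → go left; doe > ape → go right; doe > asp → go right; doe > bee → go right; doe < emu → go left; doe > cat → go right; doe < elk → go left. Place as left child of elk.
Insert kit: kit > gnu → go right; kit < pig → go left; kit > jay → go right; kit < koi → go left. Place as left child of koi.
Insert owl: owl > gnu → go right; owl < pig → go left; owl > jay → go right; owl > koi → go right. Place as right child of koi.

Path to doe: gnu → ewe → ape → asp → bee → emu → cat → elk → doe, which is 8 edges.

8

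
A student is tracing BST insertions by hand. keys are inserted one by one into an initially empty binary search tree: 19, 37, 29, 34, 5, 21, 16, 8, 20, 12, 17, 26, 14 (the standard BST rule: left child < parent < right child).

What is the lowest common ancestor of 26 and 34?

Insert 19: tree is empty, so 19 becomes the root.
Insert 37: 37 > 19 → go right. Place as right child of 19.
Insert 29: 29 > 19 → go right; 29 < 37 → go left. Place as left child of 37.
Insert 34: 34 > 19 → go right; 34 < 37 → go left; 34 > 29 → go right. Place as right child of 29.
Insert 5: 5 < 19 → go left. Place as left child of 19.
Insert 21: 21 > 19 → go right; 21 < 37 → go left; 21 < 29 → go left. Place as left child of 29.
Insert 16: 16 < 19 → go left; 16 > 5 → go right. Place as right child of 5.
Insert 8: 8 < 19 → go left; 8 > 5 → go right; 8 < 16 → go left. Place as left child of 16.
Insert 20: 20 > 19 → go right; 20 < 37 → go left; 20 < 29 → go left; 20 < 21 → go left. Place as left child of 21.
Insert 12: 12 < 19 → go left; 12 > 5 → go right; 12 < 16 → go left; 12 > 8 → go right. Place as right child of 8.
Insert 17: 17 < 19 → go left; 17 > 5 → go right; 17 > 16 → go right. Place as right child of 16.
Insert 26: 26 > 19 → go right; 26 < 37 → go left; 26 < 29 → go left; 26 > 21 → go right. Place as right child of 21.
Insert 14: 14 < 19 → go left; 14 > 5 → go right; 14 < 16 → go left; 14 > 8 → go right; 14 > 12 → go right. Place as right child of 12.

Path to 26: 19 → 37 → 29 → 21 → 26
Path to 34: 19 → 37 → 29 → 34
The paths share a prefix ending at 29, then split left and right.

29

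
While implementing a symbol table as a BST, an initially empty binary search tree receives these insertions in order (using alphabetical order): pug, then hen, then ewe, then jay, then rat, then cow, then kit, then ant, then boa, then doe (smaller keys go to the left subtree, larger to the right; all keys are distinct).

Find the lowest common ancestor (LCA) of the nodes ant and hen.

Insert pug: tree is empty, so pug becomes the root.
Insert hen: hen < pug → go left. Place as left child of pug.
Insert ewe: ewe < pug → go left; ewe < hen → go left. Place as left child of hen.
Insert jay: jay < pug → go left; jay > hen → go right. Place as right child of hen.
Insert rat: rat > pug → go right. Place as right child of pug.
Insert cow: cow < pug → go left; cow < hen → go left; cow < ewe → go left. Place as left child of ewe.
Insert kit: kit < pug → go left; kit > hen → go right; kit > jay → go right. Place as right child of jay.
Insert ant: ant < pug → go left; ant < hen → go left; ant < ewe → go left; ant < cow → go left. Place as left child of cow.
Insert boa: boa < pug → go left; boa < hen → go left; boa < ewe → go left; boa < cow → go left; boa > ant → go right. Place as right child of ant.
Insert doe: doe < pug → go left; doe < hen → go left; doe < ewe → go left; doe > cow → go right. Place as right child of cow.

Path to ant: pug → hen → ewe → cow → ant
Path to hen: pug → hen
hen lies on both paths and is an ancestor of the other node.

hen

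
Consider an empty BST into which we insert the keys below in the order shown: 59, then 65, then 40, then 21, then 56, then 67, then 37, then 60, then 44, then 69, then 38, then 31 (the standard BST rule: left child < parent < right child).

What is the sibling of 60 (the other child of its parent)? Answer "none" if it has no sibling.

67

Resulting structure (node: left, right):
  59: L=40, R=65
  65: L=60, R=67
  40: L=21, R=56
  21: L=–, R=37
  56: L=44, R=–
  67: L=–, R=69
  37: L=31, R=38
  60: L=–, R=–
  44: L=–, R=–
  69: L=–, R=–
  38: L=–, R=–
  31: L=–, R=–

60's parent is 65; the other child of 65 is 67.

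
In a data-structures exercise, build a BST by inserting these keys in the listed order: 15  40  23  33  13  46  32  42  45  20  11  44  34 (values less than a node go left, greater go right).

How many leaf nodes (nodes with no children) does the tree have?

Insert 15: tree is empty, so 15 becomes the root.
Insert 40: 40 > 15 → go right. Place as right child of 15.
Insert 23: 23 > 15 → go right; 23 < 40 → go left. Place as left child of 40.
Insert 33: 33 > 15 → go right; 33 < 40 → go left; 33 > 23 → go right. Place as right child of 23.
Insert 13: 13 < 15 → go left. Place as left child of 15.
Insert 46: 46 > 15 → go right; 46 > 40 → go right. Place as right child of 40.
Insert 32: 32 > 15 → go right; 32 < 40 → go left; 32 > 23 → go right; 32 < 33 → go left. Place as left child of 33.
Insert 42: 42 > 15 → go right; 42 > 40 → go right; 42 < 46 → go left. Place as left child of 46.
Insert 45: 45 > 15 → go right; 45 > 40 → go right; 45 < 46 → go left; 45 > 42 → go right. Place as right child of 42.
Insert 20: 20 > 15 → go right; 20 < 40 → go left; 20 < 23 → go left. Place as left child of 23.
Insert 11: 11 < 15 → go left; 11 < 13 → go left. Place as left child of 13.
Insert 44: 44 > 15 → go right; 44 > 40 → go right; 44 < 46 → go left; 44 > 42 → go right; 44 < 45 → go left. Place as left child of 45.
Insert 34: 34 > 15 → go right; 34 < 40 → go left; 34 > 23 → go right; 34 > 33 → go right. Place as right child of 33.

Leaves: 11, 20, 32, 34, 44 — 5 in total.

5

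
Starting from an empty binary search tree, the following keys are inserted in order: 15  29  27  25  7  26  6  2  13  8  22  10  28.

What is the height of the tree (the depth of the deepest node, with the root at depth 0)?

4

15: root
29: right child of 15 (depth 1)
27: left child of 29 (depth 2)
25: left child of 27 (depth 3)
7: left child of 15 (depth 1)
26: right child of 25 (depth 4)
6: left child of 7 (depth 2)
2: left child of 6 (depth 3)
13: right child of 7 (depth 2)
8: left child of 13 (depth 3)
22: left child of 25 (depth 4)
10: right child of 8 (depth 4)
28: right child of 27 (depth 3)

The deepest node is 26 at depth 4.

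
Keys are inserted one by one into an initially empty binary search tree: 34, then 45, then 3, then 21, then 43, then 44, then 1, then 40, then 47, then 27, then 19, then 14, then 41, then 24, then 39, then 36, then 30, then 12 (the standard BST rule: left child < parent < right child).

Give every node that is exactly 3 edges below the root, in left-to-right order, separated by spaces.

34: root
45: right child of 34 (depth 1)
3: left child of 34 (depth 1)
21: right child of 3 (depth 2)
43: left child of 45 (depth 2)
44: right child of 43 (depth 3)
1: left child of 3 (depth 2)
40: left child of 43 (depth 3)
47: right child of 45 (depth 2)
27: right child of 21 (depth 3)
19: left child of 21 (depth 3)
14: left child of 19 (depth 4)
41: right child of 40 (depth 4)
24: left child of 27 (depth 4)
39: left child of 40 (depth 4)
36: left child of 39 (depth 5)
30: right child of 27 (depth 4)
12: left child of 14 (depth 5)

19 27 40 44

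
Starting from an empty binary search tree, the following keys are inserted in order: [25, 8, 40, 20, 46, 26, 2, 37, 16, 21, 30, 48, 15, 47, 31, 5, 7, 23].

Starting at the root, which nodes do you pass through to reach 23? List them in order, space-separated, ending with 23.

Resulting structure (node: left, right):
  25: L=8, R=40
  8: L=2, R=20
  40: L=26, R=46
  20: L=16, R=21
  46: L=–, R=48
  26: L=–, R=37
  2: L=–, R=5
  37: L=30, R=–
  16: L=15, R=–
  21: L=–, R=23
  30: L=–, R=31
  48: L=47, R=–
  15: L=–, R=–
  47: L=–, R=–
  31: L=–, R=–
  5: L=–, R=7
  7: L=–, R=–
  23: L=–, R=–

25 8 20 21 23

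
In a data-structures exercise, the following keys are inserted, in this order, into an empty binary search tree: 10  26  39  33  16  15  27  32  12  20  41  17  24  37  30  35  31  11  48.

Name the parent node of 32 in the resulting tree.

27

10: root
26: right child of 10 (depth 1)
39: right child of 26 (depth 2)
33: left child of 39 (depth 3)
16: left child of 26 (depth 2)
15: left child of 16 (depth 3)
27: left child of 33 (depth 4)
32: right child of 27 (depth 5)
12: left child of 15 (depth 4)
20: right child of 16 (depth 3)
41: right child of 39 (depth 3)
17: left child of 20 (depth 4)
24: right child of 20 (depth 4)
37: right child of 33 (depth 4)
30: left child of 32 (depth 6)
35: left child of 37 (depth 5)
31: right child of 30 (depth 7)
11: left child of 12 (depth 5)
48: right child of 41 (depth 4)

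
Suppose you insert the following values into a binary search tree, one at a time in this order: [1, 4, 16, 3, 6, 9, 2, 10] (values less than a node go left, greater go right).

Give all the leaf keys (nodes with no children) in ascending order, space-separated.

Insert 1: tree is empty, so 1 becomes the root.
Insert 4: 4 > 1 → go right. Place as right child of 1.
Insert 16: 16 > 1 → go right; 16 > 4 → go right. Place as right child of 4.
Insert 3: 3 > 1 → go right; 3 < 4 → go left. Place as left child of 4.
Insert 6: 6 > 1 → go right; 6 > 4 → go right; 6 < 16 → go left. Place as left child of 16.
Insert 9: 9 > 1 → go right; 9 > 4 → go right; 9 < 16 → go left; 9 > 6 → go right. Place as right child of 6.
Insert 2: 2 > 1 → go right; 2 < 4 → go left; 2 < 3 → go left. Place as left child of 3.
Insert 10: 10 > 1 → go right; 10 > 4 → go right; 10 < 16 → go left; 10 > 6 → go right; 10 > 9 → go right. Place as right child of 9.

2 10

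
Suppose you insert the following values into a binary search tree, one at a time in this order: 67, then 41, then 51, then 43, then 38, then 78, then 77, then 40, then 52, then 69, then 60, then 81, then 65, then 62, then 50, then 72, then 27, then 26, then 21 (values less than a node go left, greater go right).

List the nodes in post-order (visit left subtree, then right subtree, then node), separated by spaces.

67: root
41: left child of 67 (depth 1)
51: right child of 41 (depth 2)
43: left child of 51 (depth 3)
38: left child of 41 (depth 2)
78: right child of 67 (depth 1)
77: left child of 78 (depth 2)
40: right child of 38 (depth 3)
52: right child of 51 (depth 3)
69: left child of 77 (depth 3)
60: right child of 52 (depth 4)
81: right child of 78 (depth 2)
65: right child of 60 (depth 5)
62: left child of 65 (depth 6)
50: right child of 43 (depth 4)
72: right child of 69 (depth 4)
27: left child of 38 (depth 3)
26: left child of 27 (depth 4)
21: left child of 26 (depth 5)

21 26 27 40 38 50 43 62 65 60 52 51 41 72 69 77 81 78 67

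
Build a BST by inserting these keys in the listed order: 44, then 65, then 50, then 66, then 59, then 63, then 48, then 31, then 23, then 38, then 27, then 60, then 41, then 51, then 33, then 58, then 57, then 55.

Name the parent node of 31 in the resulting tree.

44: root
65: right child of 44 (depth 1)
50: left child of 65 (depth 2)
66: right child of 65 (depth 2)
59: right child of 50 (depth 3)
63: right child of 59 (depth 4)
48: left child of 50 (depth 3)
31: left child of 44 (depth 1)
23: left child of 31 (depth 2)
38: right child of 31 (depth 2)
27: right child of 23 (depth 3)
60: left child of 63 (depth 5)
41: right child of 38 (depth 3)
51: left child of 59 (depth 4)
33: left child of 38 (depth 3)
58: right child of 51 (depth 5)
57: left child of 58 (depth 6)
55: left child of 57 (depth 7)

44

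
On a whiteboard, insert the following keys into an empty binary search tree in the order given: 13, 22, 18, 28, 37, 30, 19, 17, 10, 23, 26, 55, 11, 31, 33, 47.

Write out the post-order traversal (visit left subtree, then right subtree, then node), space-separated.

11 10 17 19 18 26 23 33 31 30 47 55 37 28 22 13

Resulting structure (node: left, right):
  13: L=10, R=22
  22: L=18, R=28
  18: L=17, R=19
  28: L=23, R=37
  37: L=30, R=55
  30: L=–, R=31
  19: L=–, R=–
  17: L=–, R=–
  10: L=–, R=11
  23: L=–, R=26
  26: L=–, R=–
  55: L=47, R=–
  11: L=–, R=–
  31: L=–, R=33
  33: L=–, R=–
  47: L=–, R=–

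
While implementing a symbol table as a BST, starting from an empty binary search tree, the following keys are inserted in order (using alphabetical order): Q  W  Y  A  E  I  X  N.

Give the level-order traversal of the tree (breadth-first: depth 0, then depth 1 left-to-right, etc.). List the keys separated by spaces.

Insert Q: tree is empty, so Q becomes the root.
Insert W: W > Q → go right. Place as right child of Q.
Insert Y: Y > Q → go right; Y > W → go right. Place as right child of W.
Insert A: A < Q → go left. Place as left child of Q.
Insert E: E < Q → go left; E > A → go right. Place as right child of A.
Insert I: I < Q → go left; I > A → go right; I > E → go right. Place as right child of E.
Insert X: X > Q → go right; X > W → go right; X < Y → go left. Place as left child of Y.
Insert N: N < Q → go left; N > A → go right; N > E → go right; N > I → go right. Place as right child of I.

Q A W E Y I X N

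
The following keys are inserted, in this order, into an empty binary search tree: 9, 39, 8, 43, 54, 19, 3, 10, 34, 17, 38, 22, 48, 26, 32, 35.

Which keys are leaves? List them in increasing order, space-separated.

3 17 32 35 48

Insert 9: tree is empty, so 9 becomes the root.
Insert 39: 39 > 9 → go right. Place as right child of 9.
Insert 8: 8 < 9 → go left. Place as left child of 9.
Insert 43: 43 > 9 → go right; 43 > 39 → go right. Place as right child of 39.
Insert 54: 54 > 9 → go right; 54 > 39 → go right; 54 > 43 → go right. Place as right child of 43.
Insert 19: 19 > 9 → go right; 19 < 39 → go left. Place as left child of 39.
Insert 3: 3 < 9 → go left; 3 < 8 → go left. Place as left child of 8.
Insert 10: 10 > 9 → go right; 10 < 39 → go left; 10 < 19 → go left. Place as left child of 19.
Insert 34: 34 > 9 → go right; 34 < 39 → go left; 34 > 19 → go right. Place as right child of 19.
Insert 17: 17 > 9 → go right; 17 < 39 → go left; 17 < 19 → go left; 17 > 10 → go right. Place as right child of 10.
Insert 38: 38 > 9 → go right; 38 < 39 → go left; 38 > 19 → go right; 38 > 34 → go right. Place as right child of 34.
Insert 22: 22 > 9 → go right; 22 < 39 → go left; 22 > 19 → go right; 22 < 34 → go left. Place as left child of 34.
Insert 48: 48 > 9 → go right; 48 > 39 → go right; 48 > 43 → go right; 48 < 54 → go left. Place as left child of 54.
Insert 26: 26 > 9 → go right; 26 < 39 → go left; 26 > 19 → go right; 26 < 34 → go left; 26 > 22 → go right. Place as right child of 22.
Insert 32: 32 > 9 → go right; 32 < 39 → go left; 32 > 19 → go right; 32 < 34 → go left; 32 > 22 → go right; 32 > 26 → go right. Place as right child of 26.
Insert 35: 35 > 9 → go right; 35 < 39 → go left; 35 > 19 → go right; 35 > 34 → go right; 35 < 38 → go left. Place as left child of 38.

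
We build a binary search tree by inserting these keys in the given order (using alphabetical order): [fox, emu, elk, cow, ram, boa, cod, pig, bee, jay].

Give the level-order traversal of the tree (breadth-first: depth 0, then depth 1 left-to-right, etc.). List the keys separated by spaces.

Resulting structure (node: left, right):
  fox: L=emu, R=ram
  emu: L=elk, R=–
  elk: L=cow, R=–
  cow: L=boa, R=–
  ram: L=pig, R=–
  boa: L=bee, R=cod
  cod: L=–, R=–
  pig: L=jay, R=–
  bee: L=–, R=–
  jay: L=–, R=–

fox emu ram elk pig cow jay boa bee cod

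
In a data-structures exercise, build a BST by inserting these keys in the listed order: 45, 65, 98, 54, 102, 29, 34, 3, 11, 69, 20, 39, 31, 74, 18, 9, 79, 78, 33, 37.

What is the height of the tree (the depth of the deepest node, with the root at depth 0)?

Resulting structure (node: left, right):
  45: L=29, R=65
  65: L=54, R=98
  98: L=69, R=102
  54: L=–, R=–
  102: L=–, R=–
  29: L=3, R=34
  34: L=31, R=39
  3: L=–, R=11
  11: L=9, R=20
  69: L=–, R=74
  20: L=18, R=–
  39: L=37, R=–
  31: L=–, R=33
  74: L=–, R=79
  18: L=–, R=–
  9: L=–, R=–
  79: L=78, R=–
  78: L=–, R=–
  33: L=–, R=–
  37: L=–, R=–

The deepest node is 78 at depth 6.

6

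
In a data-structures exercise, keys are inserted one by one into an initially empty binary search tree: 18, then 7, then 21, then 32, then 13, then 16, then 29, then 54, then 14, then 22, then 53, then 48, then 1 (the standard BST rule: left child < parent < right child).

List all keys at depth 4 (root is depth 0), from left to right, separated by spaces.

14 22 53

Insert 18: tree is empty, so 18 becomes the root.
Insert 7: 7 < 18 → go left. Place as left child of 18.
Insert 21: 21 > 18 → go right. Place as right child of 18.
Insert 32: 32 > 18 → go right; 32 > 21 → go right. Place as right child of 21.
Insert 13: 13 < 18 → go left; 13 > 7 → go right. Place as right child of 7.
Insert 16: 16 < 18 → go left; 16 > 7 → go right; 16 > 13 → go right. Place as right child of 13.
Insert 29: 29 > 18 → go right; 29 > 21 → go right; 29 < 32 → go left. Place as left child of 32.
Insert 54: 54 > 18 → go right; 54 > 21 → go right; 54 > 32 → go right. Place as right child of 32.
Insert 14: 14 < 18 → go left; 14 > 7 → go right; 14 > 13 → go right; 14 < 16 → go left. Place as left child of 16.
Insert 22: 22 > 18 → go right; 22 > 21 → go right; 22 < 32 → go left; 22 < 29 → go left. Place as left child of 29.
Insert 53: 53 > 18 → go right; 53 > 21 → go right; 53 > 32 → go right; 53 < 54 → go left. Place as left child of 54.
Insert 48: 48 > 18 → go right; 48 > 21 → go right; 48 > 32 → go right; 48 < 54 → go left; 48 < 53 → go left. Place as left child of 53.
Insert 1: 1 < 18 → go left; 1 < 7 → go left. Place as left child of 7.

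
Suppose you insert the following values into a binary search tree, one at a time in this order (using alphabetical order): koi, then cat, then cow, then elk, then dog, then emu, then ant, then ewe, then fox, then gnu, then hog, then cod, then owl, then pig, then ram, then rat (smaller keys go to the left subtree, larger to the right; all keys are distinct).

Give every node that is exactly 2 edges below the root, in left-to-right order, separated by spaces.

koi: root
cat: left child of koi (depth 1)
cow: right child of cat (depth 2)
elk: right child of cow (depth 3)
dog: left child of elk (depth 4)
emu: right child of elk (depth 4)
ant: left child of cat (depth 2)
ewe: right child of emu (depth 5)
fox: right child of ewe (depth 6)
gnu: right child of fox (depth 7)
hog: right child of gnu (depth 8)
cod: left child of cow (depth 3)
owl: right child of koi (depth 1)
pig: right child of owl (depth 2)
ram: right child of pig (depth 3)
rat: right child of ram (depth 4)

ant cow pig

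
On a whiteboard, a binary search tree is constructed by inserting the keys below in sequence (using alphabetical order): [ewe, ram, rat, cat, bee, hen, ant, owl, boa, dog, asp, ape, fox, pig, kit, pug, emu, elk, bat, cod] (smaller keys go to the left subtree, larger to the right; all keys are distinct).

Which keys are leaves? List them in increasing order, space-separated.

Insert ewe: tree is empty, so ewe becomes the root.
Insert ram: ram > ewe → go right. Place as right child of ewe.
Insert rat: rat > ewe → go right; rat > ram → go right. Place as right child of ram.
Insert cat: cat < ewe → go left. Place as left child of ewe.
Insert bee: bee < ewe → go left; bee < cat → go left. Place as left child of cat.
Insert hen: hen > ewe → go right; hen < ram → go left. Place as left child of ram.
Insert ant: ant < ewe → go left; ant < cat → go left; ant < bee → go left. Place as left child of bee.
Insert owl: owl > ewe → go right; owl < ram → go left; owl > hen → go right. Place as right child of hen.
Insert boa: boa < ewe → go left; boa < cat → go left; boa > bee → go right. Place as right child of bee.
Insert dog: dog < ewe → go left; dog > cat → go right. Place as right child of cat.
Insert asp: asp < ewe → go left; asp < cat → go left; asp < bee → go left; asp > ant → go right. Place as right child of ant.
Insert ape: ape < ewe → go left; ape < cat → go left; ape < bee → go left; ape > ant → go right; ape < asp → go left. Place as left child of asp.
Insert fox: fox > ewe → go right; fox < ram → go left; fox < hen → go left. Place as left child of hen.
Insert pig: pig > ewe → go right; pig < ram → go left; pig > hen → go right; pig > owl → go right. Place as right child of owl.
Insert kit: kit > ewe → go right; kit < ram → go left; kit > hen → go right; kit < owl → go left. Place as left child of owl.
Insert pug: pug > ewe → go right; pug < ram → go left; pug > hen → go right; pug > owl → go right; pug > pig → go right. Place as right child of pig.
Insert emu: emu < ewe → go left; emu > cat → go right; emu > dog → go right. Place as right child of dog.
Insert elk: elk < ewe → go left; elk > cat → go right; elk > dog → go right; elk < emu → go left. Place as left child of emu.
Insert bat: bat < ewe → go left; bat < cat → go left; bat < bee → go left; bat > ant → go right; bat > asp → go right. Place as right child of asp.
Insert cod: cod < ewe → go left; cod > cat → go right; cod < dog → go left. Place as left child of dog.

ape bat boa cod elk fox kit pug rat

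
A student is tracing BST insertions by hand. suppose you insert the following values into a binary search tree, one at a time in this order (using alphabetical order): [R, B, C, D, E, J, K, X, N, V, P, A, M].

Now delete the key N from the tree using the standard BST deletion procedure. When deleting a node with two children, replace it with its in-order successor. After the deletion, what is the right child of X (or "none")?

none

Insert R: tree is empty, so R becomes the root.
Insert B: B < R → go left. Place as left child of R.
Insert C: C < R → go left; C > B → go right. Place as right child of B.
Insert D: D < R → go left; D > B → go right; D > C → go right. Place as right child of C.
Insert E: E < R → go left; E > B → go right; E > C → go right; E > D → go right. Place as right child of D.
Insert J: J < R → go left; J > B → go right; J > C → go right; J > D → go right; J > E → go right. Place as right child of E.
Insert K: K < R → go left; K > B → go right; K > C → go right; K > D → go right; K > E → go right; K > J → go right. Place as right child of J.
Insert X: X > R → go right. Place as right child of R.
Insert N: N < R → go left; N > B → go right; N > C → go right; N > D → go right; N > E → go right; N > J → go right; N > K → go right. Place as right child of K.
Insert V: V > R → go right; V < X → go left. Place as left child of X.
Insert P: P < R → go left; P > B → go right; P > C → go right; P > D → go right; P > E → go right; P > J → go right; P > K → go right; P > N → go right. Place as right child of N.
Insert A: A < R → go left; A < B → go left. Place as left child of B.
Insert M: M < R → go left; M > B → go right; M > C → go right; M > D → go right; M > E → go right; M > J → go right; M > K → go right; M < N → go left. Place as left child of N.

Delete N (two children — replace with in-order successor).
After deletion, X's right child: none.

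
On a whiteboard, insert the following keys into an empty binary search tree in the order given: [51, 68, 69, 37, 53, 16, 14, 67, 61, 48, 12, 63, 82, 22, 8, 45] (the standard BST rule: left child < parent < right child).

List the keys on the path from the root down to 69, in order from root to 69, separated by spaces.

51 68 69

Insert 51: tree is empty, so 51 becomes the root.
Insert 68: 68 > 51 → go right. Place as right child of 51.
Insert 69: 69 > 51 → go right; 69 > 68 → go right. Place as right child of 68.
Insert 37: 37 < 51 → go left. Place as left child of 51.
Insert 53: 53 > 51 → go right; 53 < 68 → go left. Place as left child of 68.
Insert 16: 16 < 51 → go left; 16 < 37 → go left. Place as left child of 37.
Insert 14: 14 < 51 → go left; 14 < 37 → go left; 14 < 16 → go left. Place as left child of 16.
Insert 67: 67 > 51 → go right; 67 < 68 → go left; 67 > 53 → go right. Place as right child of 53.
Insert 61: 61 > 51 → go right; 61 < 68 → go left; 61 > 53 → go right; 61 < 67 → go left. Place as left child of 67.
Insert 48: 48 < 51 → go left; 48 > 37 → go right. Place as right child of 37.
Insert 12: 12 < 51 → go left; 12 < 37 → go left; 12 < 16 → go left; 12 < 14 → go left. Place as left child of 14.
Insert 63: 63 > 51 → go right; 63 < 68 → go left; 63 > 53 → go right; 63 < 67 → go left; 63 > 61 → go right. Place as right child of 61.
Insert 82: 82 > 51 → go right; 82 > 68 → go right; 82 > 69 → go right. Place as right child of 69.
Insert 22: 22 < 51 → go left; 22 < 37 → go left; 22 > 16 → go right. Place as right child of 16.
Insert 8: 8 < 51 → go left; 8 < 37 → go left; 8 < 16 → go left; 8 < 14 → go left; 8 < 12 → go left. Place as left child of 12.
Insert 45: 45 < 51 → go left; 45 > 37 → go right; 45 < 48 → go left. Place as left child of 48.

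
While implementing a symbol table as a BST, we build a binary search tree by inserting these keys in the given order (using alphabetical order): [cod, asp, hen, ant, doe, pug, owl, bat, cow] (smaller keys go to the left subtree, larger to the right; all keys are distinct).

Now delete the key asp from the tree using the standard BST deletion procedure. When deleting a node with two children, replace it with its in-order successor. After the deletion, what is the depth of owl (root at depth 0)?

Resulting structure (node: left, right):
  cod: L=asp, R=hen
  asp: L=ant, R=bat
  hen: L=doe, R=pug
  ant: L=–, R=–
  doe: L=cow, R=–
  pug: L=owl, R=–
  owl: L=–, R=–
  bat: L=–, R=–
  cow: L=–, R=–

Delete asp (two children — replace with in-order successor).
After deletion, path to owl: cod → hen → pug → owl.

3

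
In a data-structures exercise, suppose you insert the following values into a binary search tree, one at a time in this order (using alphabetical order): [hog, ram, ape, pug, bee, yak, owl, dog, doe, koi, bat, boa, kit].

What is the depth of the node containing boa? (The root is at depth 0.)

5

hog: root
ram: right child of hog (depth 1)
ape: left child of hog (depth 1)
pug: left child of ram (depth 2)
bee: right child of ape (depth 2)
yak: right child of ram (depth 2)
owl: left child of pug (depth 3)
dog: right child of bee (depth 3)
doe: left child of dog (depth 4)
koi: left child of owl (depth 4)
bat: left child of bee (depth 3)
boa: left child of doe (depth 5)
kit: left child of koi (depth 5)

Path to boa: hog → ape → bee → dog → doe → boa, which is 5 edges.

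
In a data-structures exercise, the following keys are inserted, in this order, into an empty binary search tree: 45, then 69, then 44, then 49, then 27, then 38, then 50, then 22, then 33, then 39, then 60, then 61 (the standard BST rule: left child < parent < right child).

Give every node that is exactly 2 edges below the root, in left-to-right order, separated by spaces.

45: root
69: right child of 45 (depth 1)
44: left child of 45 (depth 1)
49: left child of 69 (depth 2)
27: left child of 44 (depth 2)
38: right child of 27 (depth 3)
50: right child of 49 (depth 3)
22: left child of 27 (depth 3)
33: left child of 38 (depth 4)
39: right child of 38 (depth 4)
60: right child of 50 (depth 4)
61: right child of 60 (depth 5)

27 49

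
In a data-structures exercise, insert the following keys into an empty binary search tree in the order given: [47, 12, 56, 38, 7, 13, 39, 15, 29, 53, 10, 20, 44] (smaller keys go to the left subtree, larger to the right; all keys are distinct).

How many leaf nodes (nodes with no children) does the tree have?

Resulting structure (node: left, right):
  47: L=12, R=56
  12: L=7, R=38
  56: L=53, R=–
  38: L=13, R=39
  7: L=–, R=10
  13: L=–, R=15
  39: L=–, R=44
  15: L=–, R=29
  29: L=20, R=–
  53: L=–, R=–
  10: L=–, R=–
  20: L=–, R=–
  44: L=–, R=–

Leaves: 10, 20, 44, 53 — 4 in total.

4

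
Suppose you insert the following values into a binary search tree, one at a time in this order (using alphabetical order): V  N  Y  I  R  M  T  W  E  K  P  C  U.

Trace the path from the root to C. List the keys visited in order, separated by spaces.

V N I E C

V: root
N: left child of V (depth 1)
Y: right child of V (depth 1)
I: left child of N (depth 2)
R: right child of N (depth 2)
M: right child of I (depth 3)
T: right child of R (depth 3)
W: left child of Y (depth 2)
E: left child of I (depth 3)
K: left child of M (depth 4)
P: left child of R (depth 3)
C: left child of E (depth 4)
U: right child of T (depth 4)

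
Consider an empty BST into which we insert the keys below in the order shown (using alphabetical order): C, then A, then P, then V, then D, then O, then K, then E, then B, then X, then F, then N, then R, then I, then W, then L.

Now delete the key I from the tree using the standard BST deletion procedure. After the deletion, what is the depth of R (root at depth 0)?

3

Insert C: tree is empty, so C becomes the root.
Insert A: A < C → go left. Place as left child of C.
Insert P: P > C → go right. Place as right child of C.
Insert V: V > C → go right; V > P → go right. Place as right child of P.
Insert D: D > C → go right; D < P → go left. Place as left child of P.
Insert O: O > C → go right; O < P → go left; O > D → go right. Place as right child of D.
Insert K: K > C → go right; K < P → go left; K > D → go right; K < O → go left. Place as left child of O.
Insert E: E > C → go right; E < P → go left; E > D → go right; E < O → go left; E < K → go left. Place as left child of K.
Insert B: B < C → go left; B > A → go right. Place as right child of A.
Insert X: X > C → go right; X > P → go right; X > V → go right. Place as right child of V.
Insert F: F > C → go right; F < P → go left; F > D → go right; F < O → go left; F < K → go left; F > E → go right. Place as right child of E.
Insert N: N > C → go right; N < P → go left; N > D → go right; N < O → go left; N > K → go right. Place as right child of K.
Insert R: R > C → go right; R > P → go right; R < V → go left. Place as left child of V.
Insert I: I > C → go right; I < P → go left; I > D → go right; I < O → go left; I < K → go left; I > E → go right; I > F → go right. Place as right child of F.
Insert W: W > C → go right; W > P → go right; W > V → go right; W < X → go left. Place as left child of X.
Insert L: L > C → go right; L < P → go left; L > D → go right; L < O → go left; L > K → go right; L < N → go left. Place as left child of N.

Delete I (at most one child — splice it out).
After deletion, path to R: C → P → V → R.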